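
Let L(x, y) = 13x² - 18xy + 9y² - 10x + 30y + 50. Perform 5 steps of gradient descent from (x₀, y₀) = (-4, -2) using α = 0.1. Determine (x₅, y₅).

(512.39648, -417.09536)

∇L = (26x - 18y - 10, -18x + 18y + 30)
Step 1: at (-4, -2), ∇L = (-78, 66) → (-4, -2) − 0.1·(-78, 66) = (3.8, -8.6)
Step 2: at (3.8, -8.6), ∇L = (243.6, -193.2) → (3.8, -8.6) − 0.1·(243.6, -193.2) = (-20.56, 10.72)
Step 3: at (-20.56, 10.72), ∇L = (-737.52, 593.04) → (-20.56, 10.72) − 0.1·(-737.52, 593.04) = (53.192, -48.584)
Step 4: at (53.192, -48.584), ∇L = (2247.504, -1801.968) → (53.192, -48.584) − 0.1·(2247.504, -1801.968) = (-171.5584, 131.6128)
Step 5: at (-171.5584, 131.6128), ∇L = (-6839.5488, 5487.0816) → (-171.5584, 131.6128) − 0.1·(-6839.5488, 5487.0816) = (512.39648, -417.09536)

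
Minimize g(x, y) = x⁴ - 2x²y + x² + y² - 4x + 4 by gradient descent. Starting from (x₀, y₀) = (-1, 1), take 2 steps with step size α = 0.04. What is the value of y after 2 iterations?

0.966208

∇g = (4x³ - 4xy + 2x - 4, -2x² + 2y)
Step 1: at (-1, 1), ∇g = (-6, 0) → (-1, 1) − 0.04·(-6, 0) = (-0.76, 1)
Step 2: at (-0.76, 1), ∇g = (-4.235904, 0.8448) → (-0.76, 1) − 0.04·(-4.235904, 0.8448) = (-0.59056384, 0.966208)
y = 0.966208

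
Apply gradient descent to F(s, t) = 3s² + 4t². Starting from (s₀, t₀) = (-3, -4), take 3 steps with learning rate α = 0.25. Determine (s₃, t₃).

(0.375, 4)

∇F = (6s, 8t)
Step 1: at (-3, -4), ∇F = (-18, -32) → (-3, -4) − 0.25·(-18, -32) = (1.5, 4)
Step 2: at (1.5, 4), ∇F = (9, 32) → (1.5, 4) − 0.25·(9, 32) = (-0.75, -4)
Step 3: at (-0.75, -4), ∇F = (-4.5, -32) → (-0.75, -4) − 0.25·(-4.5, -32) = (0.375, 4)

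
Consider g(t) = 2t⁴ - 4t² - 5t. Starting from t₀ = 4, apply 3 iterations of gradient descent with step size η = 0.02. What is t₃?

-1322.70164864

g′(t) = 8t³ - 8t - 5
Step 1: g′(4) = 475; t₁ = 4 − 0.02·475 = -5.5
Step 2: g′(-5.5) = -1292; t₂ = -5.5 − 0.02·(-1292) = 20.34
Step 3: g′(20.34) = 67152.082432; t₃ = 20.34 − 0.02·67152.082432 = -1322.70164864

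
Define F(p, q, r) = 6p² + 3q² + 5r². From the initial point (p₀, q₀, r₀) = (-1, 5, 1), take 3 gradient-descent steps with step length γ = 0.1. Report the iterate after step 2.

∇F = (12p, 6q, 10r)
(p₁, q₁, r₁) = (-1, 5, 1) − 0.1·(-12, 30, 10) = (0.2, 2, 0)
(p₂, q₂, r₂) = (0.2, 2, 0) − 0.1·(2.4, 12, 0) = (-0.04, 0.8, 0)

(-0.04, 0.8, 0)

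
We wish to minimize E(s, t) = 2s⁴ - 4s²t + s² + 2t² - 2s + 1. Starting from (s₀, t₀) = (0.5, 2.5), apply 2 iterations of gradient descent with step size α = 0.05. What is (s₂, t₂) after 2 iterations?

∇E = (8s³ - 8st + 2s - 2, -4s² + 4t)
(s₁, t₁) = (0.5, 2.5) − 0.05·(-10, 9) = (1, 2.05)
(s₂, t₂) = (1, 2.05) − 0.05·(-8.4, 4.2) = (1.42, 1.84)

(1.42, 1.84)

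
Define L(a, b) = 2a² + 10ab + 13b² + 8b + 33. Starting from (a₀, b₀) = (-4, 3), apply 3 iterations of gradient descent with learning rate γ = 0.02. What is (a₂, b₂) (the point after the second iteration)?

∇L = (4a + 10b, 10a + 26b + 8)
(a₁, b₁) = (-4, 3) − 0.02·(14, 46) = (-4.28, 2.08)
(a₂, b₂) = (-4.28, 2.08) − 0.02·(3.68, 19.28) = (-4.3536, 1.6944)

(-4.3536, 1.6944)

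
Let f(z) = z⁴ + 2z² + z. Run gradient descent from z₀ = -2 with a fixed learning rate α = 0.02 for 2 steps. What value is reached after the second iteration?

f′(z) = 4z³ + 4z + 1
Step 1: f′(-2) = -39; z₁ = -2 − 0.02·(-39) = -1.22
Step 2: f′(-1.22) = -11.143392; z₂ = -1.22 − 0.02·(-11.143392) = -0.99713216

-0.99713216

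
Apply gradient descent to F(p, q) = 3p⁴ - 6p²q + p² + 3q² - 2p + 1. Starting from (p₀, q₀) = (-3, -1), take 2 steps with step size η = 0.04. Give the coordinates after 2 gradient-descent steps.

∇F = (12p³ - 12pq + 2p - 2, -6p² + 6q)
Step 1: at (-3, -1), ∇F = (-368, -60) → (-3, -1) − 0.04·(-368, -60) = (11.72, 1.4)
Step 2: at (11.72, 1.4), ∇F = (19142.629376, -815.7504) → (11.72, 1.4) − 0.04·(19142.629376, -815.7504) = (-753.98517504, 34.030016)

(-753.98517504, 34.030016)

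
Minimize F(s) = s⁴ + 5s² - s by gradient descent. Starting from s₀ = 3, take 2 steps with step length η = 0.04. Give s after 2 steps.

0.99247872

F′(s) = 4s³ + 10s - 1
s₁ = 3 − 0.04·137 = -2.48
s₂ = -2.48 − 0.04·(-86.811968) = 0.99247872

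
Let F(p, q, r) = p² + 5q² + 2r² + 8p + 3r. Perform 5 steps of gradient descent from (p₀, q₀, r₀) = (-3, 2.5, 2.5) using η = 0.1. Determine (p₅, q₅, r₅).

(-3.67232, 0, -0.49728)

∇F = (2p + 8, 10q, 4r + 3)
(p₁, q₁, r₁) = (-3, 2.5, 2.5) − 0.1·(2, 25, 13) = (-3.2, 0, 1.2)
(p₂, q₂, r₂) = (-3.2, 0, 1.2) − 0.1·(1.6, 0, 7.8) = (-3.36, 0, 0.42)
(p₃, q₃, r₃) = (-3.36, 0, 0.42) − 0.1·(1.28, 0, 4.68) = (-3.488, 0, -0.048)
(p₄, q₄, r₄) = (-3.488, 0, -0.048) − 0.1·(1.024, 0, 2.808) = (-3.5904, 0, -0.3288)
(p₅, q₅, r₅) = (-3.5904, 0, -0.3288) − 0.1·(0.8192, 0, 1.6848) = (-3.67232, 0, -0.49728)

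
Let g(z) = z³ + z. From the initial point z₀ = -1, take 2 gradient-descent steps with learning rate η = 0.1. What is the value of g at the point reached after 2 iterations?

g′(z) = 3z² + 1
z₁ = -1 − 0.1·4 = -1.4
z₂ = -1.4 − 0.1·6.88 = -2.088
g(-2.088) = -11.191145472

-11.191145472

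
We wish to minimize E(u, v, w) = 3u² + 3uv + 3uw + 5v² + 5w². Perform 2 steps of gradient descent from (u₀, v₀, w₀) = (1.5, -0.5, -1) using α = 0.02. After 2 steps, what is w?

∇E = (6u + 3v + 3w, 3u + 10v, 3u + 10w)
Step 1: at (1.5, -0.5, -1), ∇E = (4.5, -0.5, -5.5) → (1.5, -0.5, -1) − 0.02·(4.5, -0.5, -5.5) = (1.41, -0.49, -0.89)
Step 2: at (1.41, -0.49, -0.89), ∇E = (4.32, -0.67, -4.67) → (1.41, -0.49, -0.89) − 0.02·(4.32, -0.67, -4.67) = (1.3236, -0.4766, -0.7966)
w = -0.7966

-0.7966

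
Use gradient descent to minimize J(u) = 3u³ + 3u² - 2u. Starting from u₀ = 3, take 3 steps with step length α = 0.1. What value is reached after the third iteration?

J′(u) = 9u² + 6u - 2
Step 1: J′(3) = 97; u₁ = 3 − 0.1·97 = -6.7
Step 2: J′(-6.7) = 361.81; u₂ = -6.7 − 0.1·361.81 = -42.881
Step 3: J′(-42.881) = 16289.735449; u₃ = -42.881 − 0.1·16289.735449 = -1671.8545449

-1671.8545449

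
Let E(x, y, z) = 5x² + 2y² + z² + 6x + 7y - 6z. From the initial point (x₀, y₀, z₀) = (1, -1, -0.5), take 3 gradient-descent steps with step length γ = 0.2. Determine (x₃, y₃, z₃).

(-2.2, -1.744, 2.244)

∇E = (10x + 6, 4y + 7, 2z - 6)
(x₁, y₁, z₁) = (1, -1, -0.5) − 0.2·(16, 3, -7) = (-2.2, -1.6, 0.9)
(x₂, y₂, z₂) = (-2.2, -1.6, 0.9) − 0.2·(-16, 0.6, -4.2) = (1, -1.72, 1.74)
(x₃, y₃, z₃) = (1, -1.72, 1.74) − 0.2·(16, 0.12, -2.52) = (-2.2, -1.744, 2.244)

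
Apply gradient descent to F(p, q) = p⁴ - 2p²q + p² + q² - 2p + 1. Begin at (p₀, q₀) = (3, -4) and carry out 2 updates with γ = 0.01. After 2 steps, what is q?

-3.626

∇F = (4p³ - 4pq + 2p - 2, -2p² + 2q)
Step 1: at (3, -4), ∇F = (160, -26) → (3, -4) − 0.01·(160, -26) = (1.4, -3.74)
Step 2: at (1.4, -3.74), ∇F = (32.72, -11.4) → (1.4, -3.74) − 0.01·(32.72, -11.4) = (1.0728, -3.626)
q = -3.626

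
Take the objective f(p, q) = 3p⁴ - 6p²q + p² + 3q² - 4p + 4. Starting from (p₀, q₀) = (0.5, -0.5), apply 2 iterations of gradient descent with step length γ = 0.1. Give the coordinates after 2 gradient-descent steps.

(0.60755, 0.0535)

∇f = (12p³ - 12pq + 2p - 4, -6p² + 6q)
Step 1: at (0.5, -0.5), ∇f = (1.5, -4.5) → (0.5, -0.5) − 0.1·(1.5, -4.5) = (0.35, -0.05)
Step 2: at (0.35, -0.05), ∇f = (-2.5755, -1.035) → (0.35, -0.05) − 0.1·(-2.5755, -1.035) = (0.60755, 0.0535)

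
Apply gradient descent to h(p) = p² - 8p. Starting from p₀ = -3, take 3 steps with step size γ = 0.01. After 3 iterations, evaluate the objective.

h′(p) = 2p - 8
Step 1: h′(-3) = -14; p₁ = -3 − 0.01·(-14) = -2.86
Step 2: h′(-2.86) = -13.72; p₂ = -2.86 − 0.01·(-13.72) = -2.7228
Step 3: h′(-2.7228) = -13.4456; p₃ = -2.7228 − 0.01·(-13.4456) = -2.588344
h(-2.588344) = 27.406276662336

27.406276662336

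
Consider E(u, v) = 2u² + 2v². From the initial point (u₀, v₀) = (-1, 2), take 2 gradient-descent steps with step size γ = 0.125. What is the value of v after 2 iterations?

∇E = (4u, 4v)
Step 1: at (-1, 2), ∇E = (-4, 8) → (-1, 2) − 0.125·(-4, 8) = (-0.5, 1)
Step 2: at (-0.5, 1), ∇E = (-2, 4) → (-0.5, 1) − 0.125·(-2, 4) = (-0.25, 0.5)
v = 0.5

0.5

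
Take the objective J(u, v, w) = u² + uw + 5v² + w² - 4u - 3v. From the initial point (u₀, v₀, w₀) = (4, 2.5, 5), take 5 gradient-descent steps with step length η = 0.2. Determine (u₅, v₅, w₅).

(1.88672, -1.9, -0.47488)

∇J = (2u + w - 4, 10v - 3, u + 2w)
(u₁, v₁, w₁) = (4, 2.5, 5) − 0.2·(9, 22, 14) = (2.2, -1.9, 2.2)
(u₂, v₂, w₂) = (2.2, -1.9, 2.2) − 0.2·(2.6, -22, 6.6) = (1.68, 2.5, 0.88)
(u₃, v₃, w₃) = (1.68, 2.5, 0.88) − 0.2·(0.24, 22, 3.44) = (1.632, -1.9, 0.192)
(u₄, v₄, w₄) = (1.632, -1.9, 0.192) − 0.2·(-0.544, -22, 2.016) = (1.7408, 2.5, -0.2112)
(u₅, v₅, w₅) = (1.7408, 2.5, -0.2112) − 0.2·(-0.7296, 22, 1.3184) = (1.88672, -1.9, -0.47488)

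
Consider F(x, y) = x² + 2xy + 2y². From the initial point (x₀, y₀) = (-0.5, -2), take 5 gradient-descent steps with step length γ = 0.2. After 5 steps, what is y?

-0.14368

∇F = (2x + 2y, 2x + 4y)
(x₁, y₁) = (-0.5, -2) − 0.2·(-5, -9) = (0.5, -0.2)
(x₂, y₂) = (0.5, -0.2) − 0.2·(0.6, 0.2) = (0.38, -0.24)
(x₃, y₃) = (0.38, -0.24) − 0.2·(0.28, -0.2) = (0.324, -0.2)
(x₄, y₄) = (0.324, -0.2) − 0.2·(0.248, -0.152) = (0.2744, -0.1696)
(x₅, y₅) = (0.2744, -0.1696) − 0.2·(0.2096, -0.1296) = (0.23248, -0.14368)
y = -0.14368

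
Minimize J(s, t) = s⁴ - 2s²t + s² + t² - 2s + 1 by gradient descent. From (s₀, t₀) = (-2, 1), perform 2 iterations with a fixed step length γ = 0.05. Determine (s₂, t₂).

(-0.455, 1.195)

∇J = (4s³ - 4st + 2s - 2, -2s² + 2t)
Step 1: at (-2, 1), ∇J = (-30, -6) → (-2, 1) − 0.05·(-30, -6) = (-0.5, 1.3)
Step 2: at (-0.5, 1.3), ∇J = (-0.9, 2.1) → (-0.5, 1.3) − 0.05·(-0.9, 2.1) = (-0.455, 1.195)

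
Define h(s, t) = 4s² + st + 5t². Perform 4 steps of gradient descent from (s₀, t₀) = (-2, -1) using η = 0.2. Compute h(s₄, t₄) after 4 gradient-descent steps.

28.1286656

∇h = (8s + t, s + 10t)
Step 1: at (-2, -1), ∇h = (-17, -12) → (-2, -1) − 0.2·(-17, -12) = (1.4, 1.4)
Step 2: at (1.4, 1.4), ∇h = (12.6, 15.4) → (1.4, 1.4) − 0.2·(12.6, 15.4) = (-1.12, -1.68)
Step 3: at (-1.12, -1.68), ∇h = (-10.64, -17.92) → (-1.12, -1.68) − 0.2·(-10.64, -17.92) = (1.008, 1.904)
Step 4: at (1.008, 1.904), ∇h = (9.968, 20.048) → (1.008, 1.904) − 0.2·(9.968, 20.048) = (-0.9856, -2.1056)
h(-0.9856, -2.1056) = 28.1286656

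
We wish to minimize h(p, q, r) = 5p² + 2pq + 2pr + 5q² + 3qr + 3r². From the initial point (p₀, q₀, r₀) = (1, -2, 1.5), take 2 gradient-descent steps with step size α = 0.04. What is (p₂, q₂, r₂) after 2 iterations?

∇h = (10p + 2q + 2r, 2p + 10q + 3r, 2p + 3q + 6r)
Step 1: at (1, -2, 1.5), ∇h = (9, -13.5, 5) → (1, -2, 1.5) − 0.04·(9, -13.5, 5) = (0.64, -1.46, 1.3)
Step 2: at (0.64, -1.46, 1.3), ∇h = (6.08, -9.42, 4.7) → (0.64, -1.46, 1.3) − 0.04·(6.08, -9.42, 4.7) = (0.3968, -1.0832, 1.112)

(0.3968, -1.0832, 1.112)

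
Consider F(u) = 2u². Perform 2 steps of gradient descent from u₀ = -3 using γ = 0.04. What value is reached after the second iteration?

F′(u) = 4u
u₁ = -3 − 0.04·(-12) = -2.52
u₂ = -2.52 − 0.04·(-10.08) = -2.1168

-2.1168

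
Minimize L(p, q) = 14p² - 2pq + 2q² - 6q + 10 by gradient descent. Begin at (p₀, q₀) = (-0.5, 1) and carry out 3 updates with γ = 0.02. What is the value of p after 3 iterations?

0.025152

∇L = (28p - 2q, -2p + 4q - 6)
(p₁, q₁) = (-0.5, 1) − 0.02·(-16, -1) = (-0.18, 1.02)
(p₂, q₂) = (-0.18, 1.02) − 0.02·(-7.08, -1.56) = (-0.0384, 1.0512)
(p₃, q₃) = (-0.0384, 1.0512) − 0.02·(-3.1776, -1.7184) = (0.025152, 1.085568)
p = 0.025152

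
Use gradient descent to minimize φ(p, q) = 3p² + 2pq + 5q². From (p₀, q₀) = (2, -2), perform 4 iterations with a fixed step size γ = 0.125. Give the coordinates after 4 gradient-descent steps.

∇φ = (6p + 2q, 2p + 10q)
Step 1: at (2, -2), ∇φ = (8, -16) → (2, -2) − 0.125·(8, -16) = (1, 0)
Step 2: at (1, 0), ∇φ = (6, 2) → (1, 0) − 0.125·(6, 2) = (0.25, -0.25)
Step 3: at (0.25, -0.25), ∇φ = (1, -2) → (0.25, -0.25) − 0.125·(1, -2) = (0.125, 0)
Step 4: at (0.125, 0), ∇φ = (0.75, 0.25) → (0.125, 0) − 0.125·(0.75, 0.25) = (0.03125, -0.03125)

(0.03125, -0.03125)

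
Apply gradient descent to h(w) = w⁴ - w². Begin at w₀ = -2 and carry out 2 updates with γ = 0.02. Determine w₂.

h′(w) = 4w³ - 2w
w₁ = -2 − 0.02·(-28) = -1.44
w₂ = -1.44 − 0.02·(-9.063936) = -1.25872128

-1.25872128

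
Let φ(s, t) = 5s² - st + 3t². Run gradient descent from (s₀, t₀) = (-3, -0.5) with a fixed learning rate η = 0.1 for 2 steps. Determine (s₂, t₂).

(-0.05, -0.205)

∇φ = (10s - t, -s + 6t)
(s₁, t₁) = (-3, -0.5) − 0.1·(-29.5, 0) = (-0.05, -0.5)
(s₂, t₂) = (-0.05, -0.5) − 0.1·(0, -2.95) = (-0.05, -0.205)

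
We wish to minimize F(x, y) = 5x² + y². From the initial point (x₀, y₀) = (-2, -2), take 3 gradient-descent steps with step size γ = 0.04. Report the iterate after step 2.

(-0.72, -1.6928)

∇F = (10x, 2y)
(x₁, y₁) = (-2, -2) − 0.04·(-20, -4) = (-1.2, -1.84)
(x₂, y₂) = (-1.2, -1.84) − 0.04·(-12, -3.68) = (-0.72, -1.6928)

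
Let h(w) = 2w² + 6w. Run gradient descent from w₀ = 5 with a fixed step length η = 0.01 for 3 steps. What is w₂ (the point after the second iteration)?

4.4904

h′(w) = 4w + 6
w₁ = 5 − 0.01·26 = 4.74
w₂ = 4.74 − 0.01·24.96 = 4.4904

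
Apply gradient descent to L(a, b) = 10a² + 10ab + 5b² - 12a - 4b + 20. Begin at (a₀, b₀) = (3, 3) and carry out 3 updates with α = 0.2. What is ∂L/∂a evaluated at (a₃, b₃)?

-6194

∇L = (20a + 10b - 12, 10a + 10b - 4)
(a₁, b₁) = (3, 3) − 0.2·(78, 56) = (-12.6, -8.2)
(a₂, b₂) = (-12.6, -8.2) − 0.2·(-346, -212) = (56.6, 34.2)
(a₃, b₃) = (56.6, 34.2) − 0.2·(1462, 904) = (-235.8, -146.6)
∂L/∂a at (-235.8, -146.6) = -6194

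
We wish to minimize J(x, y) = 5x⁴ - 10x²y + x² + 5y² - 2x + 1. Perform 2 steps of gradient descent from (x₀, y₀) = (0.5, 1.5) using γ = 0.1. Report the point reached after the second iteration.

∇J = (20x³ - 20xy + 2x - 2, -10x² + 10y)
(x₁, y₁) = (0.5, 1.5) − 0.1·(-13.5, 12.5) = (1.85, 0.25)
(x₂, y₂) = (1.85, 0.25) − 0.1·(119.0825, -31.725) = (-10.05825, 3.4225)

(-10.05825, 3.4225)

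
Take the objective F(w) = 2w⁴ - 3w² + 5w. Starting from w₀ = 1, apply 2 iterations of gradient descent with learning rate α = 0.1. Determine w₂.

-0.0416

F′(w) = 8w³ - 6w + 5
Step 1: F′(1) = 7; w₁ = 1 − 0.1·7 = 0.3
Step 2: F′(0.3) = 3.416; w₂ = 0.3 − 0.1·3.416 = -0.0416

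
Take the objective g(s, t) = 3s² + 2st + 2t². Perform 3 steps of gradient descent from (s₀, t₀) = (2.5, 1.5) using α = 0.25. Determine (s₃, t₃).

(-1.3125, -0.8125)

∇g = (6s + 2t, 2s + 4t)
Step 1: at (2.5, 1.5), ∇g = (18, 11) → (2.5, 1.5) − 0.25·(18, 11) = (-2, -1.25)
Step 2: at (-2, -1.25), ∇g = (-14.5, -9) → (-2, -1.25) − 0.25·(-14.5, -9) = (1.625, 1)
Step 3: at (1.625, 1), ∇g = (11.75, 7.25) → (1.625, 1) − 0.25·(11.75, 7.25) = (-1.3125, -0.8125)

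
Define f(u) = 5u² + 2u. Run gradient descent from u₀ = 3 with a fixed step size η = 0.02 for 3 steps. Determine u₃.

1.4384

f′(u) = 10u + 2
u₁ = 3 − 0.02·32 = 2.36
u₂ = 2.36 − 0.02·25.6 = 1.848
u₃ = 1.848 − 0.02·20.48 = 1.4384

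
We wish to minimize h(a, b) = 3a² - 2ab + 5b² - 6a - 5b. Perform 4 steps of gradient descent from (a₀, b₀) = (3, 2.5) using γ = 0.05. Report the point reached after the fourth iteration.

∇h = (6a - 2b - 6, -2a + 10b - 5)
(a₁, b₁) = (3, 2.5) − 0.05·(7, 14) = (2.65, 1.8)
(a₂, b₂) = (2.65, 1.8) − 0.05·(6.3, 7.7) = (2.335, 1.415)
(a₃, b₃) = (2.335, 1.415) − 0.05·(5.18, 4.48) = (2.076, 1.191)
(a₄, b₄) = (2.076, 1.191) − 0.05·(4.074, 2.758) = (1.8723, 1.0531)

(1.8723, 1.0531)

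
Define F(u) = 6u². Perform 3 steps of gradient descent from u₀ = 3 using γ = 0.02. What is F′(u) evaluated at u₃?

F′(u) = 12u
u₁ = 3 − 0.02·36 = 2.28
u₂ = 2.28 − 0.02·27.36 = 1.7328
u₃ = 1.7328 − 0.02·20.7936 = 1.316928
F′(u) at (1.316928) = 15.803136

15.803136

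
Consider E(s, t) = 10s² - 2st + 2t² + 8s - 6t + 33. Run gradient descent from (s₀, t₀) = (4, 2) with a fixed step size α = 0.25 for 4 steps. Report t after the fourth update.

∇E = (20s - 2t + 8, -2s + 4t - 6)
Step 1: at (4, 2), ∇E = (84, -6) → (4, 2) − 0.25·(84, -6) = (-17, 3.5)
Step 2: at (-17, 3.5), ∇E = (-339, 42) → (-17, 3.5) − 0.25·(-339, 42) = (67.75, -7)
Step 3: at (67.75, -7), ∇E = (1377, -169.5) → (67.75, -7) − 0.25·(1377, -169.5) = (-276.5, 35.375)
Step 4: at (-276.5, 35.375), ∇E = (-5592.75, 688.5) → (-276.5, 35.375) − 0.25·(-5592.75, 688.5) = (1121.6875, -136.75)
t = -136.75

-136.75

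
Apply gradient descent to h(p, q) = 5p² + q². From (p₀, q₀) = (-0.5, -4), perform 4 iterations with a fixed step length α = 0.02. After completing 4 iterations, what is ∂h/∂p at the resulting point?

-2.048

∇h = (10p, 2q)
Step 1: at (-0.5, -4), ∇h = (-5, -8) → (-0.5, -4) − 0.02·(-5, -8) = (-0.4, -3.84)
Step 2: at (-0.4, -3.84), ∇h = (-4, -7.68) → (-0.4, -3.84) − 0.02·(-4, -7.68) = (-0.32, -3.6864)
Step 3: at (-0.32, -3.6864), ∇h = (-3.2, -7.3728) → (-0.32, -3.6864) − 0.02·(-3.2, -7.3728) = (-0.256, -3.538944)
Step 4: at (-0.256, -3.538944), ∇h = (-2.56, -7.077888) → (-0.256, -3.538944) − 0.02·(-2.56, -7.077888) = (-0.2048, -3.39738624)
∂h/∂p at (-0.2048, -3.39738624) = -2.048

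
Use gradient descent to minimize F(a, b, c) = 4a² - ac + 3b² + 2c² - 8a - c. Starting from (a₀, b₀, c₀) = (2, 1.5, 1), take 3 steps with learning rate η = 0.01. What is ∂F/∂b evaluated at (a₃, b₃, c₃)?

∇F = (8a - c - 8, 6b, -a + 4c - 1)
(a₁, b₁, c₁) = (2, 1.5, 1) − 0.01·(7, 9, 1) = (1.93, 1.41, 0.99)
(a₂, b₂, c₂) = (1.93, 1.41, 0.99) − 0.01·(6.45, 8.46, 1.03) = (1.8655, 1.3254, 0.9797)
(a₃, b₃, c₃) = (1.8655, 1.3254, 0.9797) − 0.01·(5.9443, 7.9524, 1.0533) = (1.806057, 1.245876, 0.969167)
∂F/∂b at (1.806057, 1.245876, 0.969167) = 7.475256

7.475256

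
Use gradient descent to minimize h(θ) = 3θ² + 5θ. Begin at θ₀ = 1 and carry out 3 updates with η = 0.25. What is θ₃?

h′(θ) = 6θ + 5
Step 1: h′(1) = 11; θ₁ = 1 − 0.25·11 = -1.75
Step 2: h′(-1.75) = -5.5; θ₂ = -1.75 − 0.25·(-5.5) = -0.375
Step 3: h′(-0.375) = 2.75; θ₃ = -0.375 − 0.25·2.75 = -1.0625

-1.0625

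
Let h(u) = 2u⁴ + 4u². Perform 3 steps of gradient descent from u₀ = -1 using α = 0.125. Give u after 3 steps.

1

h′(u) = 8u³ + 8u
Step 1: h′(-1) = -16; u₁ = -1 − 0.125·(-16) = 1
Step 2: h′(1) = 16; u₂ = 1 − 0.125·16 = -1
Step 3: h′(-1) = -16; u₃ = -1 − 0.125·(-16) = 1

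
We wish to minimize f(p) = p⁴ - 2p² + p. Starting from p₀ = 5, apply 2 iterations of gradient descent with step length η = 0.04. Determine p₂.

445.45008384

f′(p) = 4p³ - 4p + 1
p₁ = 5 − 0.04·481 = -14.24
p₂ = -14.24 − 0.04·(-11492.252096) = 445.45008384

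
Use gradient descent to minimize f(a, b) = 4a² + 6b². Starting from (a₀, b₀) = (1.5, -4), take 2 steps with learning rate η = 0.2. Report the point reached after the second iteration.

∇f = (8a, 12b)
Step 1: at (1.5, -4), ∇f = (12, -48) → (1.5, -4) − 0.2·(12, -48) = (-0.9, 5.6)
Step 2: at (-0.9, 5.6), ∇f = (-7.2, 67.2) → (-0.9, 5.6) − 0.2·(-7.2, 67.2) = (0.54, -7.84)

(0.54, -7.84)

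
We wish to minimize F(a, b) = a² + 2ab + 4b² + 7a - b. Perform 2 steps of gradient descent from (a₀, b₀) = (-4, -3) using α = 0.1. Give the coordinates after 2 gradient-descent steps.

(-3.4, 0.82)

∇F = (2a + 2b + 7, 2a + 8b - 1)
Step 1: at (-4, -3), ∇F = (-7, -33) → (-4, -3) − 0.1·(-7, -33) = (-3.3, 0.3)
Step 2: at (-3.3, 0.3), ∇F = (1, -5.2) → (-3.3, 0.3) − 0.1·(1, -5.2) = (-3.4, 0.82)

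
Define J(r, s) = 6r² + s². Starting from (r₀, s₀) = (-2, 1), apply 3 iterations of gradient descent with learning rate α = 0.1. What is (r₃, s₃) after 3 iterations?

∇J = (12r, 2s)
(r₁, s₁) = (-2, 1) − 0.1·(-24, 2) = (0.4, 0.8)
(r₂, s₂) = (0.4, 0.8) − 0.1·(4.8, 1.6) = (-0.08, 0.64)
(r₃, s₃) = (-0.08, 0.64) − 0.1·(-0.96, 1.28) = (0.016, 0.512)

(0.016, 0.512)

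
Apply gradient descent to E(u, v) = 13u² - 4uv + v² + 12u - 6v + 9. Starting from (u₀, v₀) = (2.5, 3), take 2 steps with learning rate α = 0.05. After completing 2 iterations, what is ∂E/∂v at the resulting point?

-0.7

∇E = (26u - 4v + 12, -4u + 2v - 6)
Step 1: at (2.5, 3), ∇E = (65, -10) → (2.5, 3) − 0.05·(65, -10) = (-0.75, 3.5)
Step 2: at (-0.75, 3.5), ∇E = (-21.5, 4) → (-0.75, 3.5) − 0.05·(-21.5, 4) = (0.325, 3.3)
∂E/∂v at (0.325, 3.3) = -0.7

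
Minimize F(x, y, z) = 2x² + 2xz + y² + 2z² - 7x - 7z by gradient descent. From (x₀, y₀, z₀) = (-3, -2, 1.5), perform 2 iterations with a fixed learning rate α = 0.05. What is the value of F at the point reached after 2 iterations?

6.39295

∇F = (4x + 2z - 7, 2y, 2x + 4z - 7)
Step 1: at (-3, -2, 1.5), ∇F = (-16, -4, -7) → (-3, -2, 1.5) − 0.05·(-16, -4, -7) = (-2.2, -1.8, 1.85)
Step 2: at (-2.2, -1.8, 1.85), ∇F = (-12.1, -3.6, -4) → (-2.2, -1.8, 1.85) − 0.05·(-12.1, -3.6, -4) = (-1.595, -1.62, 2.05)
F(-1.595, -1.62, 2.05) = 6.39295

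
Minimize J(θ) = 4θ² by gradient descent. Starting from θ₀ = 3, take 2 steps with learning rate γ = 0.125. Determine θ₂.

J′(θ) = 8θ
θ₁ = 3 − 0.125·24 = 0
θ₂ = 0 − 0.125·0 = 0

0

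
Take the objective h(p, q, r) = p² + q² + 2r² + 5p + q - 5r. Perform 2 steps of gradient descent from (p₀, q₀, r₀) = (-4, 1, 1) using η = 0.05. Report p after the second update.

∇h = (2p + 5, 2q + 1, 4r - 5)
Step 1: at (-4, 1, 1), ∇h = (-3, 3, -1) → (-4, 1, 1) − 0.05·(-3, 3, -1) = (-3.85, 0.85, 1.05)
Step 2: at (-3.85, 0.85, 1.05), ∇h = (-2.7, 2.7, -0.8) → (-3.85, 0.85, 1.05) − 0.05·(-2.7, 2.7, -0.8) = (-3.715, 0.715, 1.09)
p = -3.715

-3.715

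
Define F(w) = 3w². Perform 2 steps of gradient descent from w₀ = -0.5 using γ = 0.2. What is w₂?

-0.02

F′(w) = 6w
Step 1: F′(-0.5) = -3; w₁ = -0.5 − 0.2·(-3) = 0.1
Step 2: F′(0.1) = 0.6; w₂ = 0.1 − 0.2·0.6 = -0.02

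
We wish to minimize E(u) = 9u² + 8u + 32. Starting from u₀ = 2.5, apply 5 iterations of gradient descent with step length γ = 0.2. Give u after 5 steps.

-350.28496

E′(u) = 18u + 8
u₁ = 2.5 − 0.2·53 = -8.1
u₂ = -8.1 − 0.2·(-137.8) = 19.46
u₃ = 19.46 − 0.2·358.28 = -52.196
u₄ = -52.196 − 0.2·(-931.528) = 134.1096
u₅ = 134.1096 − 0.2·2421.9728 = -350.28496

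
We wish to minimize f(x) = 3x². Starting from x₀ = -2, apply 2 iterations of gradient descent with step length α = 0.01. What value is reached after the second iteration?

f′(x) = 6x
x₁ = -2 − 0.01·(-12) = -1.88
x₂ = -1.88 − 0.01·(-11.28) = -1.7672

-1.7672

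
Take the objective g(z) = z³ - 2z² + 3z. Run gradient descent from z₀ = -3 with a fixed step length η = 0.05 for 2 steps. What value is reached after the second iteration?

g′(z) = 3z² - 4z + 3
Step 1: g′(-3) = 42; z₁ = -3 − 0.05·42 = -5.1
Step 2: g′(-5.1) = 101.43; z₂ = -5.1 − 0.05·101.43 = -10.1715

-10.1715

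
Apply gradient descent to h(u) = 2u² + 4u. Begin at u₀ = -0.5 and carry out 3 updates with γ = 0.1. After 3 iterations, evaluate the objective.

-1.976672

h′(u) = 4u + 4
Step 1: h′(-0.5) = 2; u₁ = -0.5 − 0.1·2 = -0.7
Step 2: h′(-0.7) = 1.2; u₂ = -0.7 − 0.1·1.2 = -0.82
Step 3: h′(-0.82) = 0.72; u₃ = -0.82 − 0.1·0.72 = -0.892
h(-0.892) = -1.976672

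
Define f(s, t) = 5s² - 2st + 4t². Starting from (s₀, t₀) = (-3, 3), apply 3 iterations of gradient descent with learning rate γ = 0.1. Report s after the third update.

0.024

∇f = (10s - 2t, -2s + 8t)
Step 1: at (-3, 3), ∇f = (-36, 30) → (-3, 3) − 0.1·(-36, 30) = (0.6, 0)
Step 2: at (0.6, 0), ∇f = (6, -1.2) → (0.6, 0) − 0.1·(6, -1.2) = (0, 0.12)
Step 3: at (0, 0.12), ∇f = (-0.24, 0.96) → (0, 0.12) − 0.1·(-0.24, 0.96) = (0.024, 0.024)
s = 0.024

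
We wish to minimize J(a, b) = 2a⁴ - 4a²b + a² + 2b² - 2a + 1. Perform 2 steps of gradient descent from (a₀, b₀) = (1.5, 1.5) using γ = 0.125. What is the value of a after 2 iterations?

0.890625

∇J = (8a³ - 8ab + 2a - 2, -4a² + 4b)
Step 1: at (1.5, 1.5), ∇J = (10, -3) → (1.5, 1.5) − 0.125·(10, -3) = (0.25, 1.875)
Step 2: at (0.25, 1.875), ∇J = (-5.125, 7.25) → (0.25, 1.875) − 0.125·(-5.125, 7.25) = (0.890625, 0.96875)
a = 0.890625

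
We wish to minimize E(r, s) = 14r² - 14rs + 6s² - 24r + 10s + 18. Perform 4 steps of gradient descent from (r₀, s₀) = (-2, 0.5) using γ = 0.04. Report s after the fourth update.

∇E = (28r - 14s - 24, -14r + 12s + 10)
(r₁, s₁) = (-2, 0.5) − 0.04·(-87, 44) = (1.48, -1.26)
(r₂, s₂) = (1.48, -1.26) − 0.04·(35.08, -25.84) = (0.0768, -0.2264)
(r₃, s₃) = (0.0768, -0.2264) − 0.04·(-18.68, 6.208) = (0.824, -0.47472)
(r₄, s₄) = (0.824, -0.47472) − 0.04·(5.71808, -7.23264) = (0.5952768, -0.1854144)
s = -0.1854144

-0.1854144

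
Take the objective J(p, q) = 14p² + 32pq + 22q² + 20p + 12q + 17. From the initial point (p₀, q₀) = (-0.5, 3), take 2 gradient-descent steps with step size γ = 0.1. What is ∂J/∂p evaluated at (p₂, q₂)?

∇J = (28p + 32q + 20, 32p + 44q + 12)
Step 1: at (-0.5, 3), ∇J = (102, 128) → (-0.5, 3) − 0.1·(102, 128) = (-10.7, -9.8)
Step 2: at (-10.7, -9.8), ∇J = (-593.2, -761.6) → (-10.7, -9.8) − 0.1·(-593.2, -761.6) = (48.62, 66.36)
∂J/∂p at (48.62, 66.36) = 3504.88

3504.88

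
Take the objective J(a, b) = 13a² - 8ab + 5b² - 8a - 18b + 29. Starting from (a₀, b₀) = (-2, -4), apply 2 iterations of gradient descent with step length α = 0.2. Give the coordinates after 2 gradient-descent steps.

∇J = (26a - 8b - 8, -8a + 10b - 18)
(a₁, b₁) = (-2, -4) − 0.2·(-28, -42) = (3.6, 4.4)
(a₂, b₂) = (3.6, 4.4) − 0.2·(50.4, -2.8) = (-6.48, 4.96)

(-6.48, 4.96)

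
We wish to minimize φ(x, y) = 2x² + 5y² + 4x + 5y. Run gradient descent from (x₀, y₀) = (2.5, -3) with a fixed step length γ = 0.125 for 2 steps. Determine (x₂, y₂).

(-0.125, -0.65625)

∇φ = (4x + 4, 10y + 5)
Step 1: at (2.5, -3), ∇φ = (14, -25) → (2.5, -3) − 0.125·(14, -25) = (0.75, 0.125)
Step 2: at (0.75, 0.125), ∇φ = (7, 6.25) → (0.75, 0.125) − 0.125·(7, 6.25) = (-0.125, -0.65625)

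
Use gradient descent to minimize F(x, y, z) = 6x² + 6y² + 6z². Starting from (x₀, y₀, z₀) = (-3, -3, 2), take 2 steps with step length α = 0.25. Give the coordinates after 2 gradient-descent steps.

∇F = (12x, 12y, 12z)
Step 1: at (-3, -3, 2), ∇F = (-36, -36, 24) → (-3, -3, 2) − 0.25·(-36, -36, 24) = (6, 6, -4)
Step 2: at (6, 6, -4), ∇F = (72, 72, -48) → (6, 6, -4) − 0.25·(72, 72, -48) = (-12, -12, 8)

(-12, -12, 8)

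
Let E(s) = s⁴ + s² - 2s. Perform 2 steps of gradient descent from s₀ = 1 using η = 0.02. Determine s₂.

0.86090496

E′(s) = 4s³ + 2s - 2
s₁ = 1 − 0.02·4 = 0.92
s₂ = 0.92 − 0.02·2.954752 = 0.86090496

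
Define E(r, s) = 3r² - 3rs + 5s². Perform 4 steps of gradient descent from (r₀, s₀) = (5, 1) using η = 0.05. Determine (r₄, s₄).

∇E = (6r - 3s, -3r + 10s)
Step 1: at (5, 1), ∇E = (27, -5) → (5, 1) − 0.05·(27, -5) = (3.65, 1.25)
Step 2: at (3.65, 1.25), ∇E = (18.15, 1.55) → (3.65, 1.25) − 0.05·(18.15, 1.55) = (2.7425, 1.1725)
Step 3: at (2.7425, 1.1725), ∇E = (12.9375, 3.4975) → (2.7425, 1.1725) − 0.05·(12.9375, 3.4975) = (2.095625, 0.997625)
Step 4: at (2.095625, 0.997625), ∇E = (9.580875, 3.689375) → (2.095625, 0.997625) − 0.05·(9.580875, 3.689375) = (1.61658125, 0.81315625)

(1.61658125, 0.81315625)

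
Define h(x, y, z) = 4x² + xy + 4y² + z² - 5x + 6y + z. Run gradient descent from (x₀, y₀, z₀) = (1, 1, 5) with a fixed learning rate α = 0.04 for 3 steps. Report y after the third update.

-0.271296

∇h = (8x + y - 5, x + 8y + 6, 2z + 1)
Step 1: at (1, 1, 5), ∇h = (4, 15, 11) → (1, 1, 5) − 0.04·(4, 15, 11) = (0.84, 0.4, 4.56)
Step 2: at (0.84, 0.4, 4.56), ∇h = (2.12, 10.04, 10.12) → (0.84, 0.4, 4.56) − 0.04·(2.12, 10.04, 10.12) = (0.7552, -0.0016, 4.1552)
Step 3: at (0.7552, -0.0016, 4.1552), ∇h = (1.04, 6.7424, 9.3104) → (0.7552, -0.0016, 4.1552) − 0.04·(1.04, 6.7424, 9.3104) = (0.7136, -0.271296, 3.782784)
y = -0.271296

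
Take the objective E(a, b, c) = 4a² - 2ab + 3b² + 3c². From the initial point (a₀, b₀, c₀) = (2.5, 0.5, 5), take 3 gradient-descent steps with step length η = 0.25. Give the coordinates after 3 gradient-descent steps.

∇E = (8a - 2b, -2a + 6b, 6c)
(a₁, b₁, c₁) = (2.5, 0.5, 5) − 0.25·(19, -2, 30) = (-2.25, 1, -2.5)
(a₂, b₂, c₂) = (-2.25, 1, -2.5) − 0.25·(-20, 10.5, -15) = (2.75, -1.625, 1.25)
(a₃, b₃, c₃) = (2.75, -1.625, 1.25) − 0.25·(25.25, -15.25, 7.5) = (-3.5625, 2.1875, -0.625)

(-3.5625, 2.1875, -0.625)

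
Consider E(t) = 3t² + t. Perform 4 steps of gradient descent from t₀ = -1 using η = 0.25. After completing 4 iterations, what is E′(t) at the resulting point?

E′(t) = 6t + 1
Step 1: E′(-1) = -5; t₁ = -1 − 0.25·(-5) = 0.25
Step 2: E′(0.25) = 2.5; t₂ = 0.25 − 0.25·2.5 = -0.375
Step 3: E′(-0.375) = -1.25; t₃ = -0.375 − 0.25·(-1.25) = -0.0625
Step 4: E′(-0.0625) = 0.625; t₄ = -0.0625 − 0.25·0.625 = -0.21875
E′(t) at (-0.21875) = -0.3125

-0.3125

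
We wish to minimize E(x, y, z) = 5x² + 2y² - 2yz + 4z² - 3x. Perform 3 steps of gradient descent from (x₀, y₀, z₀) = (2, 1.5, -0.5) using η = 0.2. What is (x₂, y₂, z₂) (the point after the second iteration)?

(2, 0.38, -0.5)

∇E = (10x - 3, 4y - 2z, -2y + 8z)
Step 1: at (2, 1.5, -0.5), ∇E = (17, 7, -7) → (2, 1.5, -0.5) − 0.2·(17, 7, -7) = (-1.4, 0.1, 0.9)
Step 2: at (-1.4, 0.1, 0.9), ∇E = (-17, -1.4, 7) → (-1.4, 0.1, 0.9) − 0.2·(-17, -1.4, 7) = (2, 0.38, -0.5)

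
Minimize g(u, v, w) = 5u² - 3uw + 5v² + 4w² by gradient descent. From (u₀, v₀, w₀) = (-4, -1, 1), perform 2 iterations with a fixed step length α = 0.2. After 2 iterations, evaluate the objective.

∇g = (10u - 3w, 10v, -3u + 8w)
(u₁, v₁, w₁) = (-4, -1, 1) − 0.2·(-43, -10, 20) = (4.6, 1, -3)
(u₂, v₂, w₂) = (4.6, 1, -3) − 0.2·(55, 10, -37.8) = (-6.4, -1, 4.56)
g(-6.4, -1, 4.56) = 380.5264

380.5264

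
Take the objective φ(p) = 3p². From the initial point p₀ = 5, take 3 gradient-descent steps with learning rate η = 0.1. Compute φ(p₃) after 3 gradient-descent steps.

0.3072

φ′(p) = 6p
p₁ = 5 − 0.1·30 = 2
p₂ = 2 − 0.1·12 = 0.8
p₃ = 0.8 − 0.1·4.8 = 0.32
φ(0.32) = 0.3072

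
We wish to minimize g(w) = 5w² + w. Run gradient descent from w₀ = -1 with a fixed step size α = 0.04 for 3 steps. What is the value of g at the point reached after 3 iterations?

g′(w) = 10w + 1
Step 1: g′(-1) = -9; w₁ = -1 − 0.04·(-9) = -0.64
Step 2: g′(-0.64) = -5.4; w₂ = -0.64 − 0.04·(-5.4) = -0.424
Step 3: g′(-0.424) = -3.24; w₃ = -0.424 − 0.04·(-3.24) = -0.2944
g(-0.2944) = 0.1389568

0.1389568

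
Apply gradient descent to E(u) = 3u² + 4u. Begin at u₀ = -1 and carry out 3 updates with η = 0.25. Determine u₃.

E′(u) = 6u + 4
u₁ = -1 − 0.25·(-2) = -0.5
u₂ = -0.5 − 0.25·1 = -0.75
u₃ = -0.75 − 0.25·(-0.5) = -0.625

-0.625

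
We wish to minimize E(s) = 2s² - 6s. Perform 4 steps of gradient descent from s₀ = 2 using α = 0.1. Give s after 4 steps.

1.5648

E′(s) = 4s - 6
s₁ = 2 − 0.1·2 = 1.8
s₂ = 1.8 − 0.1·1.2 = 1.68
s₃ = 1.68 − 0.1·0.72 = 1.608
s₄ = 1.608 − 0.1·0.432 = 1.5648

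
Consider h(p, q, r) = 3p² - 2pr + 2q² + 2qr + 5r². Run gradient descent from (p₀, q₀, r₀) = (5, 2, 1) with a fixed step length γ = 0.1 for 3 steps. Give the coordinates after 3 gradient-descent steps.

∇h = (6p - 2r, 4q + 2r, -2p + 2q + 10r)
(p₁, q₁, r₁) = (5, 2, 1) − 0.1·(28, 10, 4) = (2.2, 1, 0.6)
(p₂, q₂, r₂) = (2.2, 1, 0.6) − 0.1·(12, 5.2, 3.6) = (1, 0.48, 0.24)
(p₃, q₃, r₃) = (1, 0.48, 0.24) − 0.1·(5.52, 2.4, 1.36) = (0.448, 0.24, 0.104)

(0.448, 0.24, 0.104)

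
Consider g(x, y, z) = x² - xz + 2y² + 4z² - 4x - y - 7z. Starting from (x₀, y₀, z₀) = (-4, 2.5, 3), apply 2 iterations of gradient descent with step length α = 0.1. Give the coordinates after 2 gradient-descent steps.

∇g = (2x - z - 4, 4y - 1, -x + 8z - 7)
Step 1: at (-4, 2.5, 3), ∇g = (-15, 9, 21) → (-4, 2.5, 3) − 0.1·(-15, 9, 21) = (-2.5, 1.6, 0.9)
Step 2: at (-2.5, 1.6, 0.9), ∇g = (-9.9, 5.4, 2.7) → (-2.5, 1.6, 0.9) − 0.1·(-9.9, 5.4, 2.7) = (-1.51, 1.06, 0.63)

(-1.51, 1.06, 0.63)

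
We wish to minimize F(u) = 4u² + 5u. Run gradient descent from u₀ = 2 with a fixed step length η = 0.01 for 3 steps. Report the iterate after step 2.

F′(u) = 8u + 5
Step 1: F′(2) = 21; u₁ = 2 − 0.01·21 = 1.79
Step 2: F′(1.79) = 19.32; u₂ = 1.79 − 0.01·19.32 = 1.5968

1.5968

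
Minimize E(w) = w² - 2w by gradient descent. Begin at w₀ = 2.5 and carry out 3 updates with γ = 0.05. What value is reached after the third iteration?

E′(w) = 2w - 2
Step 1: E′(2.5) = 3; w₁ = 2.5 − 0.05·3 = 2.35
Step 2: E′(2.35) = 2.7; w₂ = 2.35 − 0.05·2.7 = 2.215
Step 3: E′(2.215) = 2.43; w₃ = 2.215 − 0.05·2.43 = 2.0935

2.0935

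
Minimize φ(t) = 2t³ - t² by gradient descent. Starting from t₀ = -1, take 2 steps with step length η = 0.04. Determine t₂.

-1.843776

φ′(t) = 6t² - 2t
Step 1: φ′(-1) = 8; t₁ = -1 − 0.04·8 = -1.32
Step 2: φ′(-1.32) = 13.0944; t₂ = -1.32 − 0.04·13.0944 = -1.843776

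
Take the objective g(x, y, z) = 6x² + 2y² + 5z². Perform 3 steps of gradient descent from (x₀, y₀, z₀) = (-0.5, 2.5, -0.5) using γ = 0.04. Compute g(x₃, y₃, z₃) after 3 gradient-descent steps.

4.479201309696

∇g = (12x, 4y, 10z)
(x₁, y₁, z₁) = (-0.5, 2.5, -0.5) − 0.04·(-6, 10, -5) = (-0.26, 2.1, -0.3)
(x₂, y₂, z₂) = (-0.26, 2.1, -0.3) − 0.04·(-3.12, 8.4, -3) = (-0.1352, 1.764, -0.18)
(x₃, y₃, z₃) = (-0.1352, 1.764, -0.18) − 0.04·(-1.6224, 7.056, -1.8) = (-0.070304, 1.48176, -0.108)
g(-0.070304, 1.48176, -0.108) = 4.479201309696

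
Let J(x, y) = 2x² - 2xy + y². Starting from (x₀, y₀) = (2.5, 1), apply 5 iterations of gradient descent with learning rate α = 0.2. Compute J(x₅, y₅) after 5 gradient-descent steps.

0.3410838016

∇J = (4x - 2y, -2x + 2y)
Step 1: at (2.5, 1), ∇J = (8, -3) → (2.5, 1) − 0.2·(8, -3) = (0.9, 1.6)
Step 2: at (0.9, 1.6), ∇J = (0.4, 1.4) → (0.9, 1.6) − 0.2·(0.4, 1.4) = (0.82, 1.32)
Step 3: at (0.82, 1.32), ∇J = (0.64, 1) → (0.82, 1.32) − 0.2·(0.64, 1) = (0.692, 1.12)
Step 4: at (0.692, 1.12), ∇J = (0.528, 0.856) → (0.692, 1.12) − 0.2·(0.528, 0.856) = (0.5864, 0.9488)
Step 5: at (0.5864, 0.9488), ∇J = (0.448, 0.7248) → (0.5864, 0.9488) − 0.2·(0.448, 0.7248) = (0.4968, 0.80384)
J(0.4968, 0.80384) = 0.3410838016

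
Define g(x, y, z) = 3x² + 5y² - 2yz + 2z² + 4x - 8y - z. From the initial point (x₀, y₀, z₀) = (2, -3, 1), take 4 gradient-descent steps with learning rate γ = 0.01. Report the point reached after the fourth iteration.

∇g = (6x + 4, 10y - 2z - 8, -2y + 4z - 1)
(x₁, y₁, z₁) = (2, -3, 1) − 0.01·(16, -40, 9) = (1.84, -2.6, 0.91)
(x₂, y₂, z₂) = (1.84, -2.6, 0.91) − 0.01·(15.04, -35.82, 7.84) = (1.6896, -2.2418, 0.8316)
(x₃, y₃, z₃) = (1.6896, -2.2418, 0.8316) − 0.01·(14.1376, -32.0812, 6.81) = (1.548224, -1.920988, 0.7635)
(x₄, y₄, z₄) = (1.548224, -1.920988, 0.7635) − 0.01·(13.289344, -28.73688, 5.895976) = (1.41533056, -1.6336192, 0.70454024)

(1.41533056, -1.6336192, 0.70454024)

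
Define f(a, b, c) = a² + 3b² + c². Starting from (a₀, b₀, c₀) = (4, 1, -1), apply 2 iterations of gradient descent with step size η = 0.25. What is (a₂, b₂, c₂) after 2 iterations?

(1, 0.25, -0.25)

∇f = (2a, 6b, 2c)
(a₁, b₁, c₁) = (4, 1, -1) − 0.25·(8, 6, -2) = (2, -0.5, -0.5)
(a₂, b₂, c₂) = (2, -0.5, -0.5) − 0.25·(4, -3, -1) = (1, 0.25, -0.25)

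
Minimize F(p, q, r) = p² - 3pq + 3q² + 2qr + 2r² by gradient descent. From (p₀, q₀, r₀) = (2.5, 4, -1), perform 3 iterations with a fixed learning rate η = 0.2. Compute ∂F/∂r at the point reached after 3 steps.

-2.08

∇F = (2p - 3q, -3p + 6q + 2r, 2q + 4r)
Step 1: at (2.5, 4, -1), ∇F = (-7, 14.5, 4) → (2.5, 4, -1) − 0.2·(-7, 14.5, 4) = (3.9, 1.1, -1.8)
Step 2: at (3.9, 1.1, -1.8), ∇F = (4.5, -8.7, -5) → (3.9, 1.1, -1.8) − 0.2·(4.5, -8.7, -5) = (3, 2.84, -0.8)
Step 3: at (3, 2.84, -0.8), ∇F = (-2.52, 6.44, 2.48) → (3, 2.84, -0.8) − 0.2·(-2.52, 6.44, 2.48) = (3.504, 1.552, -1.296)
∂F/∂r at (3.504, 1.552, -1.296) = -2.08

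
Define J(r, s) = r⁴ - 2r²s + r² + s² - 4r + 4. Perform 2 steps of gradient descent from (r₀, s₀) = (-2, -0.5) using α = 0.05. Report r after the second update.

0.3764

∇J = (4r³ - 4rs + 2r - 4, -2r² + 2s)
Step 1: at (-2, -0.5), ∇J = (-44, -9) → (-2, -0.5) − 0.05·(-44, -9) = (0.2, -0.05)
Step 2: at (0.2, -0.05), ∇J = (-3.528, -0.18) → (0.2, -0.05) − 0.05·(-3.528, -0.18) = (0.3764, -0.041)
r = 0.3764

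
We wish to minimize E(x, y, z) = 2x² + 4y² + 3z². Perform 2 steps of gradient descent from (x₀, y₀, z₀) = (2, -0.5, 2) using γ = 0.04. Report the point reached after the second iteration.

(1.4112, -0.2312, 1.1552)

∇E = (4x, 8y, 6z)
Step 1: at (2, -0.5, 2), ∇E = (8, -4, 12) → (2, -0.5, 2) − 0.04·(8, -4, 12) = (1.68, -0.34, 1.52)
Step 2: at (1.68, -0.34, 1.52), ∇E = (6.72, -2.72, 9.12) → (1.68, -0.34, 1.52) − 0.04·(6.72, -2.72, 9.12) = (1.4112, -0.2312, 1.1552)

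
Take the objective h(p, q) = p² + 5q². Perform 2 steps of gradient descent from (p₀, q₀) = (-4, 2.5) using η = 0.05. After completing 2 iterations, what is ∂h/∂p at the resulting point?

∇h = (2p, 10q)
(p₁, q₁) = (-4, 2.5) − 0.05·(-8, 25) = (-3.6, 1.25)
(p₂, q₂) = (-3.6, 1.25) − 0.05·(-7.2, 12.5) = (-3.24, 0.625)
∂h/∂p at (-3.24, 0.625) = -6.48

-6.48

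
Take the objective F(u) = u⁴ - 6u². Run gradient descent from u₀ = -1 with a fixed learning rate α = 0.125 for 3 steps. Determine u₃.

F′(u) = 4u³ - 12u
u₁ = -1 − 0.125·8 = -2
u₂ = -2 − 0.125·(-8) = -1
u₃ = -1 − 0.125·8 = -2

-2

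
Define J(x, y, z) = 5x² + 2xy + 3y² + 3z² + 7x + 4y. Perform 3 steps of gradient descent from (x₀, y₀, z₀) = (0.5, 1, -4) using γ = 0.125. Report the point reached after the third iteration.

(-0.6875, -0.453125, -0.0625)

∇J = (10x + 2y + 7, 2x + 6y + 4, 6z)
Step 1: at (0.5, 1, -4), ∇J = (14, 11, -24) → (0.5, 1, -4) − 0.125·(14, 11, -24) = (-1.25, -0.375, -1)
Step 2: at (-1.25, -0.375, -1), ∇J = (-6.25, -0.75, -6) → (-1.25, -0.375, -1) − 0.125·(-6.25, -0.75, -6) = (-0.46875, -0.28125, -0.25)
Step 3: at (-0.46875, -0.28125, -0.25), ∇J = (1.75, 1.375, -1.5) → (-0.46875, -0.28125, -0.25) − 0.125·(1.75, 1.375, -1.5) = (-0.6875, -0.453125, -0.0625)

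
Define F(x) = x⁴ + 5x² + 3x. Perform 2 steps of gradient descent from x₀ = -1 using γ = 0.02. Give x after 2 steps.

-0.64603584

F′(x) = 4x³ + 10x + 3
x₁ = -1 − 0.02·(-11) = -0.78
x₂ = -0.78 − 0.02·(-6.698208) = -0.64603584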